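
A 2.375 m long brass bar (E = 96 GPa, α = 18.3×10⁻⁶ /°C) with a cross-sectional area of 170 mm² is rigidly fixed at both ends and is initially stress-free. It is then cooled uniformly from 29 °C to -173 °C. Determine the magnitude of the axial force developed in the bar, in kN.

The ends cannot move, so σ = EαΔT = 96×10³ × 18.3×10⁻⁶ × 202 = 354.9 MPa.
Then P = σA = 354.9 × 170 mm² = 60.33 kN, tensile.

P ≈ 60.3 kN (tensile)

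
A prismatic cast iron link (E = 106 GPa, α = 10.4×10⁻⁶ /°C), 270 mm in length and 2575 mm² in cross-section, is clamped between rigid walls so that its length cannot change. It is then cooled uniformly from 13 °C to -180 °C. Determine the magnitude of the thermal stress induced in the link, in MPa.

σ ≈ 213 MPa (tensile)

The supports are rigid, so the total axial strain is zero. The restrained thermal strain is ε = αΔT = 10.4×10⁻⁶ × 193 = 2007.2×10⁻⁶.
The stress required to suppress this strain is σ = Eε = 106×10³ × 2007.2×10⁻⁶ = 212.8 MPa, tensile since the link is trying to contract.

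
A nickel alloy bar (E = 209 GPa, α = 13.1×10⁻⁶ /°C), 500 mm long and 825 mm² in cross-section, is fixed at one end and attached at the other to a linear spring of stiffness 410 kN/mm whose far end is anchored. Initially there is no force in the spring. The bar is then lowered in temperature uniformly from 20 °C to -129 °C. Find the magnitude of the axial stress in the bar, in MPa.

Free thermal contraction: δ_free = αΔT L = 13.1×10⁻⁶ × 149 × 500 = 0.9759 mm.
Let P be the tensile force in the spring. The bar extends elastically by PL/(AE) and the spring stretches by P/k; together these equal δ_free.
P [ L/(AE) + 1/k ] = δ_free → P [ 500/(825×209×10³) + 1/(410×10³) ] = 0.9759.
P = 0.9759 / 5.339×10⁻⁶ = 182800 N.
σ = P/A = 182800/825 = 221.6 MPa.

σ ≈ 222 MPa (tensile)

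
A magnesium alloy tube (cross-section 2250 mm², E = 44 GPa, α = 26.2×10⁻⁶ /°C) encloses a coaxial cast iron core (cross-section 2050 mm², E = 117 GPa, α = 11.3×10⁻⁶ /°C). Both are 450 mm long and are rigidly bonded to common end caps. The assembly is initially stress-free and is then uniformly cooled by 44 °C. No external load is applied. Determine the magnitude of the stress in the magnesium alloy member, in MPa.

σ ≈ 20.4 MPa (tensile)

Both members must finish at the same length. With the larger α, the magnesium alloy tends to over-contract; the plates restrain it, putting the magnesium alloy in tension and the cast iron in compression. With no external load the two internal forces are equal and opposite, magnitude P.
Compatibility of the two members (thermal + elastic change equal): (α₁ − α₂)ΔT = P·[1/(A₁E₁) + 1/(A₂E₂)].
|α₁ − α₂|·ΔT = 14.9×10⁻⁶ × 44 = 0.0006556.
1/(A₁E₁) + 1/(A₂E₂) = 1/(2250×44×10³) + 1/(2050×117×10³) = 1.427×10⁻⁸ N⁻¹.
So P = 0.0006556 / 1.427×10⁻⁸ = 45.94 kN.
σ_{magnesium alloy} = P/A₁ = 45940/2250 = 20.42 MPa, tensile.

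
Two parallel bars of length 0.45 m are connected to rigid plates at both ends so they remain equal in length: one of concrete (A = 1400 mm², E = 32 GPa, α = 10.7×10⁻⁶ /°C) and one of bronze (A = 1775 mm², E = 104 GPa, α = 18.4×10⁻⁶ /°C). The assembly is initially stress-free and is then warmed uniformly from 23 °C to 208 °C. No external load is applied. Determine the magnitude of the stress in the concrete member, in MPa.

σ ≈ 36.7 MPa (tensile)

The bronze has the larger α, so on heating it would change length more than the concrete if both were free. The rigid plates force a common final length, so the bronze is put into compression and the concrete into tension, with equal and opposite forces P (no external load).
Setting the final lengths equal and cancelling L: (α₁ − α₂)ΔT = P/(A₁E₁) + P/(A₂E₂).
|α₁ − α₂|·ΔT = 7.7×10⁻⁶ × 185 = 0.001424.
1/(A₁E₁) + 1/(A₂E₂) = 1/(1400×32×10³) + 1/(1775×104×10³) = 2.774×10⁻⁸ N⁻¹.
P = 0.001424 / 2.774×10⁻⁸ = 51350 N = 51.35 kN.
σ_{concrete} = P/A₁ = 51350/1400 = 36.68 MPa, tensile.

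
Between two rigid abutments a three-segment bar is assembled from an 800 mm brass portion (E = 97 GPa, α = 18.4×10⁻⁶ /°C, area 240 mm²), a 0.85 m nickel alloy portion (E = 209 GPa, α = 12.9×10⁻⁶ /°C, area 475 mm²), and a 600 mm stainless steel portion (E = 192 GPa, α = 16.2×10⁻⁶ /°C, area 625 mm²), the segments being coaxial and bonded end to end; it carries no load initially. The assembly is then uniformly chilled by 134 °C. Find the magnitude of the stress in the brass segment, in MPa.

If the supports were absent, the total length change would be Σ αᵢΔT Lᵢ = 18.4×10⁻⁶×134×800 + 12.9×10⁻⁶×134×850 + 16.2×10⁻⁶×134×600 = 4.744 mm.
The rigid supports impose zero overall length change; the single axial force P common to all segments must satisfy P Σ Lᵢ/(AᵢEᵢ) = δ_free.
Σ Lᵢ/(AᵢEᵢ) = 800/(240×97×10³) + 850/(475×209×10³) + 600/(625×192×10³) = 4.793×10⁻⁵ mm/N.
Hence P = δ_free / Σ(L/AE) = 4.744/4.793×10⁻⁵ = 98.99 kN (tensile).
σ_{brass} = P / A = 98990 / 240 = 412.5 MPa.

σ ≈ 412 MPa (tensile)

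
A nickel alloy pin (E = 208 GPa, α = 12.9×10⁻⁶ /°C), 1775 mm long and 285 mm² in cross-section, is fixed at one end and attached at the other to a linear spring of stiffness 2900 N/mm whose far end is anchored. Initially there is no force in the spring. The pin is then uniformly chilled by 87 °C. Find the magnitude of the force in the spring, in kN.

The unrestrained thermal change is αΔT L = 12.9×10⁻⁶ × 87 × 1775 = 1.992 mm.
Let P be the tensile force in the spring. The pin extends elastically by PL/(AE) and the spring stretches by P/k; together these equal δ_free.
P [ L/(AE) + 1/k ] = δ_free → P [ 1775/(285×208×10³) + 1/(2900) ] = 1.992.
P = 1.992 / 0.0003748 = 5315 N.

P ≈ 5.32 kN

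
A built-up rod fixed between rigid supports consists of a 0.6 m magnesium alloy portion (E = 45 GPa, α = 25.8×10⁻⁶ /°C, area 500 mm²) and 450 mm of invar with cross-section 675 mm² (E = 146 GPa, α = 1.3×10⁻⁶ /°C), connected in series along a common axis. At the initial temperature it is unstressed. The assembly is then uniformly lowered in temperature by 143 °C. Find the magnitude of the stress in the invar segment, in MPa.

σ ≈ 109 MPa (tensile)

If the supports were absent, the total length change would be Σ αᵢΔT Lᵢ = 25.8×10⁻⁶×143×600 + 1.3×10⁻⁶×143×450 = 2.297 mm.
The rigid supports impose zero overall length change; the single axial force P common to all segments must satisfy P Σ Lᵢ/(AᵢEᵢ) = δ_free.
Σ Lᵢ/(AᵢEᵢ) = 600/(500×45×10³) + 450/(675×146×10³) = 3.123×10⁻⁵ mm/N.
Hence P = δ_free / Σ(L/AE) = 2.297/3.123×10⁻⁵ = 73.55 kN (tensile).
σ_{invar} = P / A = 73550 / 675 = 109 MPa.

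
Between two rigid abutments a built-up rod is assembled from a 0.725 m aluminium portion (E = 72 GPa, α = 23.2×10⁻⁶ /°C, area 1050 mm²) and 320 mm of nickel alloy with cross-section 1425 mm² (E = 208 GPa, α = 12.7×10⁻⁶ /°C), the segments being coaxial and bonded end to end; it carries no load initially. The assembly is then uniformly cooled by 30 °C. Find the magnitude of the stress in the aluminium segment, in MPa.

With the walls removed the bar would change length by δ_free = Σ αᵢΔT Lᵢ = 23.2×10⁻⁶×30×725 + 12.7×10⁻⁶×30×320 = 0.6265 mm.
The walls prevent any net length change, so an axial force P (same in every segment) develops. Compatibility: P · Σ Lᵢ/(AᵢEᵢ) = δ_free.
The series flexibility is Σ Lᵢ/(AᵢEᵢ) = 725/(1050×72×10³) + 320/(1425×208×10³) = 1.067×10⁻⁵ mm/N.
P = 0.6265 / 1.067×10⁻⁵ = 58720 N = 58.72 kN, tensile.
σ_{aluminium} = P / A = 58720 / 1050 = 55.92 MPa.

σ ≈ 55.9 MPa (tensile)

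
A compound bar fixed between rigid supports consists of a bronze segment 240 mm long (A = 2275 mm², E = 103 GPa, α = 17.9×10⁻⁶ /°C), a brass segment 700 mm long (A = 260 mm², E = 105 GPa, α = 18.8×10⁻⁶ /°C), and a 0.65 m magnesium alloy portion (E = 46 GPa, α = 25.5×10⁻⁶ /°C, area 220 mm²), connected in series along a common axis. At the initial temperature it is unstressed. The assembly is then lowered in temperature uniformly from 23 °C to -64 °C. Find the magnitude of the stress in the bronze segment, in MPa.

Free thermal contraction of the whole bar: Σ αᵢΔT Lᵢ = 17.9×10⁻⁶×87×240 + 18.8×10⁻⁶×87×700 + 25.5×10⁻⁶×87×650 = 2.961 mm.
Since the ends are fixed, an axial force P builds up, equal in every segment, with P · Σ Lᵢ/(AᵢEᵢ) = δ_free.
Σ Lᵢ/(AᵢEᵢ) = 240/(2275×103×10³) + 700/(260×105×10³) + 650/(220×46×10³) = 9.089×10⁻⁵ mm/N.
So P = 2.961 / 9.089×10⁻⁵ = 32.57 kN, tensile.
σ_{bronze} = P / A = 32570 / 2275 = 14.32 MPa.

σ ≈ 14.3 MPa (tensile)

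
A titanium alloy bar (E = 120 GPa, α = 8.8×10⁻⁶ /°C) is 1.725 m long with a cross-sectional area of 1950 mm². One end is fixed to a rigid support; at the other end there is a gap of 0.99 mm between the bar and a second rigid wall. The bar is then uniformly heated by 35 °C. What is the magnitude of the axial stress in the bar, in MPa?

σ ≈ 0 MPa

Unrestrained expansion: δ_free = αΔT L = 8.8×10⁻⁶ × 35 × 1725 = 0.5313 mm.
This is smaller than the 0.99 mm clearance, so the bar expands freely without reaching the stop — the stress is zero.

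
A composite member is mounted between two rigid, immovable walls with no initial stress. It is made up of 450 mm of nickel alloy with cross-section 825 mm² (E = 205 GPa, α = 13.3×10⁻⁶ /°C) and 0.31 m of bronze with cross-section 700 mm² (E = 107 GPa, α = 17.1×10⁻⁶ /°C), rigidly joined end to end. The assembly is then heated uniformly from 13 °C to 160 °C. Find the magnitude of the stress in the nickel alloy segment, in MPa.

Free thermal expansion of the whole bar: Σ αᵢΔT Lᵢ = 13.3×10⁻⁶×147×450 + 17.1×10⁻⁶×147×310 = 1.659 mm.
The rigid supports impose zero overall length change; the single axial force P common to all segments must satisfy P Σ Lᵢ/(AᵢEᵢ) = δ_free.
Σ Lᵢ/(AᵢEᵢ) = 450/(825×205×10³) + 310/(700×107×10³) = 6.8×10⁻⁶ mm/N.
Hence P = δ_free / Σ(L/AE) = 1.659/6.8×10⁻⁶ = 244 kN (compressive).
σ_{nickel alloy} = P / A = 244000 / 825 = 295.7 MPa.

σ ≈ 296 MPa (compressive)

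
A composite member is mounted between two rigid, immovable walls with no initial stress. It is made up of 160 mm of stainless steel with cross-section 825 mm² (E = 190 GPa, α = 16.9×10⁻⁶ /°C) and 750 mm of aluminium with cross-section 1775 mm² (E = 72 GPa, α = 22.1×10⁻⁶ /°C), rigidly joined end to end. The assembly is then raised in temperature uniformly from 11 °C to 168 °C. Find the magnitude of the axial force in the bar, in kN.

P ≈ 439 kN (compressive)

Free thermal expansion of the whole bar: Σ αᵢΔT Lᵢ = 16.9×10⁻⁶×157×160 + 22.1×10⁻⁶×157×750 = 3.027 mm.
The walls prevent any net length change, so an axial force P (same in every segment) develops. Compatibility: P · Σ Lᵢ/(AᵢEᵢ) = δ_free.
Σ Lᵢ/(AᵢEᵢ) = 160/(825×190×10³) + 750/(1775×72×10³) = 6.889×10⁻⁶ mm/N.
So P = 3.027 / 6.889×10⁻⁶ = 439.3 kN, compressive.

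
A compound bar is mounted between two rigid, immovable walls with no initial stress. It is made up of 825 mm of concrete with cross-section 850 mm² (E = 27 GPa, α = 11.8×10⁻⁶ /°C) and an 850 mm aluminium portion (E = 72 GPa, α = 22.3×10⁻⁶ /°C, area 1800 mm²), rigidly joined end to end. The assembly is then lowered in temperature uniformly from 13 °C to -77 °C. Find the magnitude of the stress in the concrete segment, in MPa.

Free thermal contraction of the whole bar: Σ αᵢΔT Lᵢ = 11.8×10⁻⁶×90×825 + 22.3×10⁻⁶×90×850 = 2.582 mm.
The walls prevent any net length change, so an axial force P (same in every segment) develops. Compatibility: P · Σ Lᵢ/(AᵢEᵢ) = δ_free.
The series flexibility is Σ Lᵢ/(AᵢEᵢ) = 825/(850×27×10³) + 850/(1800×72×10³) = 4.251×10⁻⁵ mm/N.
So P = 2.582 / 4.251×10⁻⁵ = 60.75 kN, tensile.
σ_{concrete} = P / A = 60750 / 850 = 71.47 MPa.

σ ≈ 71.5 MPa (tensile)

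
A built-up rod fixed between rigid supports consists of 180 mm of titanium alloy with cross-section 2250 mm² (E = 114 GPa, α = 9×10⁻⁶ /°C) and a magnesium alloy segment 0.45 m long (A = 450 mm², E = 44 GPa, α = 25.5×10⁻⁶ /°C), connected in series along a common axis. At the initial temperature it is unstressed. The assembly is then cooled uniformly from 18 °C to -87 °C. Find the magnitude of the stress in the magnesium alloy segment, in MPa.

If the supports were absent, the total length change would be Σ αᵢΔT Lᵢ = 9×10⁻⁶×105×180 + 25.5×10⁻⁶×105×450 = 1.375 mm.
Since the ends are fixed, an axial force P builds up, equal in every segment, with P · Σ Lᵢ/(AᵢEᵢ) = δ_free.
Σ Lᵢ/(AᵢEᵢ) = 180/(2250×114×10³) + 450/(450×44×10³) = 2.343×10⁻⁵ mm/N.
P = 1.375 / 2.343×10⁻⁵ = 58690 N = 58.69 kN, tensile.
σ_{magnesium alloy} = P / A = 58690 / 450 = 130.4 MPa.

σ ≈ 130 MPa (tensile)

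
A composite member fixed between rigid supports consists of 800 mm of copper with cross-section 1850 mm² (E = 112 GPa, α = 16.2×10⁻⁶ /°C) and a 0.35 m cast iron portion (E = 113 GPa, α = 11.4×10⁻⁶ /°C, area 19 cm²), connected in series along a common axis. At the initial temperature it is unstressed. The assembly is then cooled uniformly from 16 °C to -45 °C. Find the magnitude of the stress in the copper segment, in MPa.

Free thermal contraction of the whole bar: Σ αᵢΔT Lᵢ = 16.2×10⁻⁶×61×800 + 11.4×10⁻⁶×61×350 = 1.034 mm.
The walls prevent any net length change, so an axial force P (same in every segment) develops. Compatibility: P · Σ Lᵢ/(AᵢEᵢ) = δ_free.
The series flexibility is Σ Lᵢ/(AᵢEᵢ) = 800/(1850×112×10³) + 350/(1900×113×10³) = 5.491×10⁻⁶ mm/N.
Hence P = δ_free / Σ(L/AE) = 1.034/5.491×10⁻⁶ = 188.3 kN (tensile).
σ_{copper} = P / A = 188300 / 1850 = 101.8 MPa.

σ ≈ 102 MPa (tensile)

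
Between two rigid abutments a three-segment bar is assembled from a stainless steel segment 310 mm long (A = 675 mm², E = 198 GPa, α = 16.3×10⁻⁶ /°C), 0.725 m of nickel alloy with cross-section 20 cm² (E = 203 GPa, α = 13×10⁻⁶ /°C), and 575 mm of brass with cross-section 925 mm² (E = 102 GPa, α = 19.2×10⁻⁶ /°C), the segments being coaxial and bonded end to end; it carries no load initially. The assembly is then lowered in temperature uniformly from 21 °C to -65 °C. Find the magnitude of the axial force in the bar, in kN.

P ≈ 215 kN (tensile)

Free thermal contraction of the whole bar: Σ αᵢΔT Lᵢ = 16.3×10⁻⁶×86×310 + 13×10⁻⁶×86×725 + 19.2×10⁻⁶×86×575 = 2.195 mm.
Since the ends are fixed, an axial force P builds up, equal in every segment, with P · Σ Lᵢ/(AᵢEᵢ) = δ_free.
Σ Lᵢ/(AᵢEᵢ) = 310/(675×198×10³) + 725/(2000×203×10³) + 575/(925×102×10³) = 1.02×10⁻⁵ mm/N.
P = 2.195 / 1.02×10⁻⁵ = 215200 N = 215.2 kN, tensile.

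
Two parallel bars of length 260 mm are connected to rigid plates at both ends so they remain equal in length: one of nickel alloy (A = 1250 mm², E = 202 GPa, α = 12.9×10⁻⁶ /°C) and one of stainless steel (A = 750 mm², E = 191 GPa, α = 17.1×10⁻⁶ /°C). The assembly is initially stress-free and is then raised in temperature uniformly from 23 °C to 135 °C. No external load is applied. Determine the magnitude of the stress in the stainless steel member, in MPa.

σ ≈ 57.3 MPa (compressive)

The stainless steel has the larger α, so on heating it would change length more than the nickel alloy if both were free. The rigid plates force a common final length, so the stainless steel is put into compression and the nickel alloy into tension, with equal and opposite forces P (no external load).
Equating the net (thermal + elastic) strains gives |α₁ − α₂|·ΔT = P·[1/(A₁E₁) + 1/(A₂E₂)].
|α₁ − α₂|·ΔT = 4.2×10⁻⁶ × 112 = 0.0004704.
1/(A₁E₁) + 1/(A₂E₂) = 1/(1250×202×10³) + 1/(750×191×10³) = 1.094×10⁻⁸ N⁻¹.
P = 0.0004704 / 1.094×10⁻⁸ = 42990 N = 42.99 kN.
σ_{stainless steel} = P/A₂ = 42990/750 = 57.32 MPa, compressive.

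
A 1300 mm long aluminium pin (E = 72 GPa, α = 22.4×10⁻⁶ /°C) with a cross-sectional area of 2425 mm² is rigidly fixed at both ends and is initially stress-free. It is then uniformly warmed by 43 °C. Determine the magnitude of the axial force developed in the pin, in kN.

With zero net strain, σ = E·αΔT = 72 GPa × 22.4×10⁻⁶ × 43 = 69.35 MPa.
Axial force P = σA = 69.35 × 2425 = 168200 N = 168.2 kN, compressive.

P ≈ 168 kN (compressive)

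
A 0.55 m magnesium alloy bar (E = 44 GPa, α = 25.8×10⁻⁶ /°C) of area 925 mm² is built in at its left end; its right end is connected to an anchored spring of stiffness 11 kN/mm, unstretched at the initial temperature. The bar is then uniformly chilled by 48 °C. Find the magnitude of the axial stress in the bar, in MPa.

If the spring were absent the bar would shorten by αΔT L = 25.8×10⁻⁶ × 48 × 550 = 0.6811 mm.
With a force P in the spring, the elastic change of the bar is PL/(AE) and that of the spring is P/k; compatibility requires their sum to equal δ_free.
P [ L/(AE) + 1/k ] = δ_free → P [ 550/(925×44×10³) + 1/(11×10³) ] = 0.6811.
P = 0.6811 / 0.0001044 = 6523 N.
σ = P/A = 6523/925 = 7.052 MPa.

σ ≈ 7.05 MPa (tensile)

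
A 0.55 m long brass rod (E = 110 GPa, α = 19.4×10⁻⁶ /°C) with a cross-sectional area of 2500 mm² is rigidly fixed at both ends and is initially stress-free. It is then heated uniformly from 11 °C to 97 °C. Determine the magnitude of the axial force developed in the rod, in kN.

P ≈ 459 kN (compressive)

The ends cannot move, so σ = EαΔT = 110×10³ × 19.4×10⁻⁶ × 86 = 183.5 MPa.
Then P = σA = 183.5 × 2500 mm² = 458.8 kN, compressive.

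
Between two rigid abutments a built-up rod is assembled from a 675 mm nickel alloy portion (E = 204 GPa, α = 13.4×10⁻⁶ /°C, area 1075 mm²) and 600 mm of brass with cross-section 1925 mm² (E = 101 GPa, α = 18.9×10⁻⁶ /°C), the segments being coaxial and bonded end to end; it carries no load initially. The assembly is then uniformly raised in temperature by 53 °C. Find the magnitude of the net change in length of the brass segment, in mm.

|ΔL| ≈ 0.0601 mm

Free thermal expansion of the whole bar: Σ αᵢΔT Lᵢ = 13.4×10⁻⁶×53×675 + 18.9×10⁻⁶×53×600 = 1.08 mm.
Since the ends are fixed, an axial force P builds up, equal in every segment, with P · Σ Lᵢ/(AᵢEᵢ) = δ_free.
Σ Lᵢ/(AᵢEᵢ) = 675/(1075×204×10³) + 600/(1925×101×10³) = 6.164×10⁻⁶ mm/N.
So P = 1.08 / 6.164×10⁻⁶ = 175.3 kN, compressive.
For the brass segment, free thermal change = 18.9×10⁻⁶×53×600 = 0.601 mm and elastic change from P = 175300×600/(1925×101×10³) = 0.5409 mm; these oppose, so the net change is 0.0601 mm (segment lengthens).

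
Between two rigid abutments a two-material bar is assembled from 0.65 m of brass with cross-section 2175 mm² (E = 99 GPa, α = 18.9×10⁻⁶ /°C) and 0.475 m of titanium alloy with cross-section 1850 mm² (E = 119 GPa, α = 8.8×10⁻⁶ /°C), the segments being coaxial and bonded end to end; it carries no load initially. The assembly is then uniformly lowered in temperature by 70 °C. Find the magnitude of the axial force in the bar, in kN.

P ≈ 223 kN (tensile)

If the supports were absent, the total length change would be Σ αᵢΔT Lᵢ = 18.9×10⁻⁶×70×650 + 8.8×10⁻⁶×70×475 = 1.153 mm.
The walls prevent any net length change, so an axial force P (same in every segment) develops. Compatibility: P · Σ Lᵢ/(AᵢEᵢ) = δ_free.
The series flexibility is Σ Lᵢ/(AᵢEᵢ) = 650/(2175×99×10³) + 475/(1850×119×10³) = 5.176×10⁻⁶ mm/N.
Hence P = δ_free / Σ(L/AE) = 1.153/5.176×10⁻⁶ = 222.7 kN (tensile).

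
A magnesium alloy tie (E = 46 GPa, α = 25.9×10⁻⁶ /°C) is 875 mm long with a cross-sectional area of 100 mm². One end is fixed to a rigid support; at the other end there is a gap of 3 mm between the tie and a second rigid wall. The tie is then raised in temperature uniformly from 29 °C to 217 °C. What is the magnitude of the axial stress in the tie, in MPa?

If the wall were absent the tie would grow by αΔT L = 25.9×10⁻⁶ × 188 × 875 = 4.261 mm.
After closing the 3 mm clearance, 4.261 − 3 = 1.261 mm of expansion remains to be suppressed by the wall.
Compatibility: PL/(AE) = 1.261 mm, so σ = P/A = E × (1.261/875) = 66.27 MPa.

σ ≈ 66.3 MPa (compressive)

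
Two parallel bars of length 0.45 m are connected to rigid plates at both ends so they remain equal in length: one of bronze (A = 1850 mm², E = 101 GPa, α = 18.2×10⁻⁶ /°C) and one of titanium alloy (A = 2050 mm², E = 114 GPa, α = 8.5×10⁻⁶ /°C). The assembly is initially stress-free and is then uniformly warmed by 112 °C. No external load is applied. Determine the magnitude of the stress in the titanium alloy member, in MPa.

Equilibrium of a rigid end plate with no external load gives equal and opposite internal forces ±P in the two members. Since α_{bronze} > α_{titanium alloy}, heating drives the bronze into compression and the titanium alloy into tension.
Setting the final lengths equal and cancelling L: (α₁ − α₂)ΔT = P/(A₁E₁) + P/(A₂E₂).
|α₁ − α₂|·ΔT = 9.7×10⁻⁶ × 112 = 0.001086.
1/(A₁E₁) + 1/(A₂E₂) = 1/(1850×101×10³) + 1/(2050×114×10³) = 9.631×10⁻⁹ N⁻¹.
So P = 0.001086 / 9.631×10⁻⁹ = 112.8 kN.
σ_{titanium alloy} = P/A₂ = 112800/2050 = 55.03 MPa, tensile.

σ ≈ 55 MPa (tensile)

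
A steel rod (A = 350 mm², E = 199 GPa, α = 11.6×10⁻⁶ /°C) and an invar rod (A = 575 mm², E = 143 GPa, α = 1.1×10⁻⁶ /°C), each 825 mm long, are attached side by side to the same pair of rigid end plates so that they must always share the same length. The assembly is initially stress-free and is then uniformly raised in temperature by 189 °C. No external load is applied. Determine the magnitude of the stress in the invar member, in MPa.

The steel has the larger α, so on heating it would change length more than the invar if both were free. The rigid plates force a common final length, so the steel is put into compression and the invar into tension, with equal and opposite forces P (no external load).
Equating the net (thermal + elastic) strains gives |α₁ − α₂|·ΔT = P·[1/(A₁E₁) + 1/(A₂E₂)].
|α₁ − α₂|·ΔT = 10.5×10⁻⁶ × 189 = 0.001984.
1/(A₁E₁) + 1/(A₂E₂) = 1/(350×199×10³) + 1/(575×143×10³) = 2.652×10⁻⁸ N⁻¹.
So P = 0.001984 / 2.652×10⁻⁸ = 74.83 kN.
σ_{invar} = P/A₂ = 74830/575 = 130.1 MPa, tensile.

σ ≈ 130 MPa (tensile)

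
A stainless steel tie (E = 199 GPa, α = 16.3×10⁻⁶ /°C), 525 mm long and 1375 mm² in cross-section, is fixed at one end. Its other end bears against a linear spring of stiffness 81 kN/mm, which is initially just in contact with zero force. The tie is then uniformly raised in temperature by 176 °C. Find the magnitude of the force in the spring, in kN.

P ≈ 106 kN

Free thermal expansion: δ_free = αΔT L = 16.3×10⁻⁶ × 176 × 525 = 1.506 mm.
Let P be the compressive force at the spring. The tie shortens elastically by PL/(AE) and the spring compresses by P/k; together these equal δ_free.
So P = δ_free / [L/(AE) + 1/k] = 1.506 / [ 525/(1375×199×10³) + 1/(81×10³) ].
P = 1.506 / 1.426×10⁻⁵ = 105600 N.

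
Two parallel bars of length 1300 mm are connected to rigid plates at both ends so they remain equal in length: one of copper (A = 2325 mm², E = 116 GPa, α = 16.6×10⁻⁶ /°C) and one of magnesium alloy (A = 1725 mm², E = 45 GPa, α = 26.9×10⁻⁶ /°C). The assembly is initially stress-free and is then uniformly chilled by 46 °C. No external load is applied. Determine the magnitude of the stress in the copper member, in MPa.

σ ≈ 12.3 MPa (compressive)

Equilibrium of a rigid end plate with no external load gives equal and opposite internal forces ±P in the two members. Since α_{magnesium alloy} > α_{copper}, cooling drives the magnesium alloy into tension and the copper into compression.
Compatibility of the two members (thermal + elastic change equal): (α₁ − α₂)ΔT = P·[1/(A₁E₁) + 1/(A₂E₂)].
|α₁ − α₂|·ΔT = 10.3×10⁻⁶ × 46 = 0.0004738.
1/(A₁E₁) + 1/(A₂E₂) = 1/(2325×116×10³) + 1/(1725×45×10³) = 1.659×10⁻⁸ N⁻¹.
So P = 0.0004738 / 1.659×10⁻⁸ = 28.56 kN.
σ_{copper} = P/A₁ = 28560/2325 = 12.28 MPa, compressive.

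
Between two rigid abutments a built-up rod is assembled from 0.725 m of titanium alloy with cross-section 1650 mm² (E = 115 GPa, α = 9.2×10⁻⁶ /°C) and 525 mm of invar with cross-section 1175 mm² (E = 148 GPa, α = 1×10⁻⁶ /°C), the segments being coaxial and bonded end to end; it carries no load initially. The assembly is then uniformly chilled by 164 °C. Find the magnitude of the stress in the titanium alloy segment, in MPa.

If the supports were absent, the total length change would be Σ αᵢΔT Lᵢ = 9.2×10⁻⁶×164×725 + 1×10⁻⁶×164×525 = 1.18 mm.
Since the ends are fixed, an axial force P builds up, equal in every segment, with P · Σ Lᵢ/(AᵢEᵢ) = δ_free.
Σ Lᵢ/(AᵢEᵢ) = 725/(1650×115×10³) + 525/(1175×148×10³) = 6.84×10⁻⁶ mm/N.
P = 1.18 / 6.84×10⁻⁶ = 172500 N = 172.5 kN, tensile.
σ_{titanium alloy} = P / A = 172500 / 1650 = 104.6 MPa.

σ ≈ 105 MPa (tensile)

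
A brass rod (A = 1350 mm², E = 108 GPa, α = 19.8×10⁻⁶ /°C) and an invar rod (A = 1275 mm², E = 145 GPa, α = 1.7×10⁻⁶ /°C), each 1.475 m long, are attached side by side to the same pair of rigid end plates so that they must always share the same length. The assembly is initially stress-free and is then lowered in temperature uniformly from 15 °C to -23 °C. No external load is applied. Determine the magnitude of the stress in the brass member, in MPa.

Equilibrium of a rigid end plate with no external load gives equal and opposite internal forces ±P in the two members. Since α_{brass} > α_{invar}, cooling drives the brass into tension and the invar into compression.
Setting the final lengths equal and cancelling L: (α₁ − α₂)ΔT = P/(A₁E₁) + P/(A₂E₂).
|α₁ − α₂|·ΔT = 18.1×10⁻⁶ × 38 = 0.0006878.
1/(A₁E₁) + 1/(A₂E₂) = 1/(1350×108×10³) + 1/(1275×145×10³) = 1.227×10⁻⁸ N⁻¹.
P = 0.0006878 / 1.227×10⁻⁸ = 56070 N = 56.07 kN.
σ_{brass} = P/A₁ = 56070/1350 = 41.53 MPa, tensile.

σ ≈ 41.5 MPa (tensile)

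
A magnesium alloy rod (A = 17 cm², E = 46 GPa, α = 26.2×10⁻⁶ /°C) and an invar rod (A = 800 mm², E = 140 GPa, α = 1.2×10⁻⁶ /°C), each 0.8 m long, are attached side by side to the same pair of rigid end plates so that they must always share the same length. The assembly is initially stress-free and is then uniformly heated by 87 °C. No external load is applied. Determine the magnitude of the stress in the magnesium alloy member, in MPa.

σ ≈ 58.9 MPa (compressive)

Both members must finish at the same length. With the larger α, the magnesium alloy tends to over-expand; the plates restrain it, putting the magnesium alloy in compression and the invar in tension. With no external load the two internal forces are equal and opposite, magnitude P.
Equating the net (thermal + elastic) strains gives |α₁ − α₂|·ΔT = P·[1/(A₁E₁) + 1/(A₂E₂)].
|α₁ − α₂|·ΔT = 25×10⁻⁶ × 87 = 0.002175.
1/(A₁E₁) + 1/(A₂E₂) = 1/(1700×46×10³) + 1/(800×140×10³) = 2.172×10⁻⁸ N⁻¹.
So P = 0.002175 / 2.172×10⁻⁸ = 100.2 kN.
σ_{magnesium alloy} = P/A₁ = 100200/1700 = 58.91 MPa, compressive.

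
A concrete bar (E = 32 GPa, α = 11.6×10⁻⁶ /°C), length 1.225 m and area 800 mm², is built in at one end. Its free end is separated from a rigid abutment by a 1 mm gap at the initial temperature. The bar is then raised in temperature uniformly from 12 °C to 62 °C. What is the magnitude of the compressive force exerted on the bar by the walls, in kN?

P ≈ 0 kN

Free thermal elongation = αΔT L = 11.6×10⁻⁶ × 50 × 1225 = 0.7105 mm.
This is smaller than the 1 mm clearance, so the bar expands freely without reaching the stop — the stress is zero.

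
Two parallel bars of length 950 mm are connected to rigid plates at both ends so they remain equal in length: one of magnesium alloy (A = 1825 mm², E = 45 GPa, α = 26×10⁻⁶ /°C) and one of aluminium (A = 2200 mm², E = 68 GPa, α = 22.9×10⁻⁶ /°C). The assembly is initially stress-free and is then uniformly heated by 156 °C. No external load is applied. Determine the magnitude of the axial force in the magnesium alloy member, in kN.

The magnesium alloy has the larger α, so on heating it would change length more than the aluminium if both were free. The rigid plates force a common final length, so the magnesium alloy is put into compression and the aluminium into tension, with equal and opposite forces P (no external load).
Setting the final lengths equal and cancelling L: (α₁ − α₂)ΔT = P/(A₁E₁) + P/(A₂E₂).
|α₁ − α₂|·ΔT = 3.1×10⁻⁶ × 156 = 0.0004836.
1/(A₁E₁) + 1/(A₂E₂) = 1/(1825×45×10³) + 1/(2200×68×10³) = 1.886×10⁻⁸ N⁻¹.
So P = 0.0004836 / 1.886×10⁻⁸ = 25.64 kN.

P ≈ 25.6 kN (compressive in the magnesium alloy)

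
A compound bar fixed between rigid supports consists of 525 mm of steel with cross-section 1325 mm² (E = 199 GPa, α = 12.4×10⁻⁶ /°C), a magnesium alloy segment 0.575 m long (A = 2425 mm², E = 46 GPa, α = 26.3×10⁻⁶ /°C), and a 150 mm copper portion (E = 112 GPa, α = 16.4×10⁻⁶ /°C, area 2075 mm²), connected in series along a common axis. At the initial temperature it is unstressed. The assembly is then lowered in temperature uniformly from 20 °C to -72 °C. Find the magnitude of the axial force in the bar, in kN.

Free thermal contraction of the whole bar: Σ αᵢΔT Lᵢ = 12.4×10⁻⁶×92×525 + 26.3×10⁻⁶×92×575 + 16.4×10⁻⁶×92×150 = 2.217 mm.
Since the ends are fixed, an axial force P builds up, equal in every segment, with P · Σ Lᵢ/(AᵢEᵢ) = δ_free.
Σ Lᵢ/(AᵢEᵢ) = 525/(1325×199×10³) + 575/(2425×46×10³) + 150/(2075×112×10³) = 7.791×10⁻⁶ mm/N.
So P = 2.217 / 7.791×10⁻⁶ = 284.5 kN, tensile.

P ≈ 284 kN (tensile)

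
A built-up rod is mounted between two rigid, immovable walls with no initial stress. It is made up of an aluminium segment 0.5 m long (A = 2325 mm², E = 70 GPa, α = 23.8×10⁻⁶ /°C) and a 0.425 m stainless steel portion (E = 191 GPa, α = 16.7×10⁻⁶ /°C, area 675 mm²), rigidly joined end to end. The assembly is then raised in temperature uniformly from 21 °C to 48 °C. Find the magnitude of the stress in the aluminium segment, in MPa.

Free thermal expansion of the whole bar: Σ αᵢΔT Lᵢ = 23.8×10⁻⁶×27×500 + 16.7×10⁻⁶×27×425 = 0.5129 mm.
The walls prevent any net length change, so an axial force P (same in every segment) develops. Compatibility: P · Σ Lᵢ/(AᵢEᵢ) = δ_free.
The series flexibility is Σ Lᵢ/(AᵢEᵢ) = 500/(2325×70×10³) + 425/(675×191×10³) = 6.369×10⁻⁶ mm/N.
So P = 0.5129 / 6.369×10⁻⁶ = 80.54 kN, compressive.
σ_{aluminium} = P / A = 80540 / 2325 = 34.64 MPa.

σ ≈ 34.6 MPa (compressive)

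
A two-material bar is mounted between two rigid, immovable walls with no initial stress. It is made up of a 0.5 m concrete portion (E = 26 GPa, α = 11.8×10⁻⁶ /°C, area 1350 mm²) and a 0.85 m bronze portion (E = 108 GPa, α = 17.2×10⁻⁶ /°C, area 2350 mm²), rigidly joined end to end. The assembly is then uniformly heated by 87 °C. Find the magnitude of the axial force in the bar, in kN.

P ≈ 101 kN (compressive)

With the walls removed the bar would change length by δ_free = Σ αᵢΔT Lᵢ = 11.8×10⁻⁶×87×500 + 17.2×10⁻⁶×87×850 = 1.785 mm.
The walls prevent any net length change, so an axial force P (same in every segment) develops. Compatibility: P · Σ Lᵢ/(AᵢEᵢ) = δ_free.
The series flexibility is Σ Lᵢ/(AᵢEᵢ) = 500/(1350×26×10³) + 850/(2350×108×10³) = 1.759×10⁻⁵ mm/N.
P = 1.785 / 1.759×10⁻⁵ = 101500 N = 101.5 kN, compressive.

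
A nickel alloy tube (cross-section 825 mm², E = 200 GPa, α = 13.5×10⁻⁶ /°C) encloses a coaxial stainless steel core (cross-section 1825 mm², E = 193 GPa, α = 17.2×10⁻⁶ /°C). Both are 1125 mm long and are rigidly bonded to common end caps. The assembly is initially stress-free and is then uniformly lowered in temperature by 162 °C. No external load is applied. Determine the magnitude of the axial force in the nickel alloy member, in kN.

P ≈ 67.4 kN (compressive in the nickel alloy)

Both members must finish at the same length. With the larger α, the stainless steel tends to over-contract; the plates restrain it, putting the stainless steel in tension and the nickel alloy in compression. With no external load the two internal forces are equal and opposite, magnitude P.
Equating the net (thermal + elastic) strains gives |α₁ − α₂|·ΔT = P·[1/(A₁E₁) + 1/(A₂E₂)].
|α₁ − α₂|·ΔT = 3.7×10⁻⁶ × 162 = 0.0005994.
1/(A₁E₁) + 1/(A₂E₂) = 1/(825×200×10³) + 1/(1825×193×10³) = 8.9×10⁻⁹ N⁻¹.
So P = 0.0005994 / 8.9×10⁻⁹ = 67.35 kN.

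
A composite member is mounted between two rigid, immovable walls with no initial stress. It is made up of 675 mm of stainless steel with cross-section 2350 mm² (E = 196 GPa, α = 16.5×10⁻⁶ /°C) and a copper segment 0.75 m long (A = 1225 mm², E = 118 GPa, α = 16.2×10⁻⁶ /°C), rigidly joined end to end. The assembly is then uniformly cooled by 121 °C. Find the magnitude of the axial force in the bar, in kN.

P ≈ 423 kN (tensile)

With the walls removed the bar would change length by δ_free = Σ αᵢΔT Lᵢ = 16.5×10⁻⁶×121×675 + 16.2×10⁻⁶×121×750 = 2.818 mm.
Since the ends are fixed, an axial force P builds up, equal in every segment, with P · Σ Lᵢ/(AᵢEᵢ) = δ_free.
Σ Lᵢ/(AᵢEᵢ) = 675/(2350×196×10³) + 750/(1225×118×10³) = 6.654×10⁻⁶ mm/N.
P = 2.818 / 6.654×10⁻⁶ = 423500 N = 423.5 kN, tensile.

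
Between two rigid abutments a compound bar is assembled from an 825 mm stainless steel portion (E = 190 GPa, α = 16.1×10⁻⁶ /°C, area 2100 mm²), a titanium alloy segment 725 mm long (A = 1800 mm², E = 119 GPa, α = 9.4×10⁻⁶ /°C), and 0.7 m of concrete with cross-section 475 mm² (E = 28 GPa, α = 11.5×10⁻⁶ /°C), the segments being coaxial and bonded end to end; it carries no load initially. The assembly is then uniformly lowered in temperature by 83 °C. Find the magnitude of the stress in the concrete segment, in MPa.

σ ≈ 84.7 MPa (tensile)

Free thermal contraction of the whole bar: Σ αᵢΔT Lᵢ = 16.1×10⁻⁶×83×825 + 9.4×10⁻⁶×83×725 + 11.5×10⁻⁶×83×700 = 2.336 mm.
The walls prevent any net length change, so an axial force P (same in every segment) develops. Compatibility: P · Σ Lᵢ/(AᵢEᵢ) = δ_free.
The series flexibility is Σ Lᵢ/(AᵢEᵢ) = 825/(2100×190×10³) + 725/(1800×119×10³) + 700/(475×28×10³) = 5.808×10⁻⁵ mm/N.
So P = 2.336 / 5.808×10⁻⁵ = 40.22 kN, tensile.
σ_{concrete} = P / A = 40220 / 475 = 84.68 MPa.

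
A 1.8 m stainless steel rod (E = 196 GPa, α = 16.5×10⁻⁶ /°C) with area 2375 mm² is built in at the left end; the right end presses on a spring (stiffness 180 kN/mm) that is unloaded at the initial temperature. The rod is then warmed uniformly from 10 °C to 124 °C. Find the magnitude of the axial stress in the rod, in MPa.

Free thermal expansion: δ_free = αΔT L = 16.5×10⁻⁶ × 114 × 1800 = 3.386 mm.
Let P be the compressive force at the spring. The rod shortens elastically by PL/(AE) and the spring compresses by P/k; together these equal δ_free.
So P = δ_free / [L/(AE) + 1/k] = 3.386 / [ 1800/(2375×196×10³) + 1/(180×10³) ].
P = 3.386 / 9.422×10⁻⁶ = 359300 N.
σ = P/A = 359300/2375 = 151.3 MPa.

σ ≈ 151 MPa (compressive)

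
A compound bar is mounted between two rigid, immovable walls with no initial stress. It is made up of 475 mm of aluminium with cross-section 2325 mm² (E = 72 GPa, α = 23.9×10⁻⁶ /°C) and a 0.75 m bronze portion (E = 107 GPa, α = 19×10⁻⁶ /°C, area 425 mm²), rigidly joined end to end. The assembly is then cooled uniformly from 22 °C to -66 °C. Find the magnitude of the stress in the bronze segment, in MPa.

If the supports were absent, the total length change would be Σ αᵢΔT Lᵢ = 23.9×10⁻⁶×88×475 + 19×10⁻⁶×88×750 = 2.253 mm.
The rigid supports impose zero overall length change; the single axial force P common to all segments must satisfy P Σ Lᵢ/(AᵢEᵢ) = δ_free.
The series flexibility is Σ Lᵢ/(AᵢEᵢ) = 475/(2325×72×10³) + 750/(425×107×10³) = 1.933×10⁻⁵ mm/N.
So P = 2.253 / 1.933×10⁻⁵ = 116.6 kN, tensile.
σ_{bronze} = P / A = 116600 / 425 = 274.2 MPa.

σ ≈ 274 MPa (tensile)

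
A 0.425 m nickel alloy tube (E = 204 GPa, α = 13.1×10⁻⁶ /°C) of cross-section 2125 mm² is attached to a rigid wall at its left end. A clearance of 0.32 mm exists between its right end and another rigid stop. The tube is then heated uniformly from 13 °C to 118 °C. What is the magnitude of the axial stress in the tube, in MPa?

σ ≈ 127 MPa (compressive)

Unrestrained expansion: δ_free = αΔT L = 13.1×10⁻⁶ × 105 × 425 = 0.5846 mm.
This exceeds the 0.32 mm gap, so the wall pushes back. The portion of expansion that must be recovered elastically is δ_free − gap = 0.5846 − 0.32 = 0.2646 mm.
Compatibility: PL/(AE) = 0.2646 mm, so σ = P/A = E × (0.2646/425) = 127 MPa.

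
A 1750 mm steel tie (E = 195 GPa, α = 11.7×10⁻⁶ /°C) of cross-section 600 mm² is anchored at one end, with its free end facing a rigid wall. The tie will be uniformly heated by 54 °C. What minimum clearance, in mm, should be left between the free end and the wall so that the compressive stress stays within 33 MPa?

Free expansion if unrestrained: δ_free = αΔT L = 11.7×10⁻⁶ × 54 × 1750 = 1.106 mm.
At the allowable stress the elastic shortening the wall may impose is σL/E = 33 × 1750 / (195×10³) = 0.2962 mm.
The gap must absorb the remainder: g_min = 1.106 − 0.2962 = 0.8095 mm.

g ≈ 0.809 mm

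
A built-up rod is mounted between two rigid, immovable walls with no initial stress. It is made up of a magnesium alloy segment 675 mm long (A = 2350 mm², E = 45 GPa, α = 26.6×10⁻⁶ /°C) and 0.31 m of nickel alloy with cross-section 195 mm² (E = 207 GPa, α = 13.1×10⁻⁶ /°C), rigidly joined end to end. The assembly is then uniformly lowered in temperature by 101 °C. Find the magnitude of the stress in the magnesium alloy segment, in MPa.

Free thermal contraction of the whole bar: Σ αᵢΔT Lᵢ = 26.6×10⁻⁶×101×675 + 13.1×10⁻⁶×101×310 = 2.224 mm.
The walls prevent any net length change, so an axial force P (same in every segment) develops. Compatibility: P · Σ Lᵢ/(AᵢEᵢ) = δ_free.
The series flexibility is Σ Lᵢ/(AᵢEᵢ) = 675/(2350×45×10³) + 310/(195×207×10³) = 1.406×10⁻⁵ mm/N.
P = 2.224 / 1.406×10⁻⁵ = 158100 N = 158.1 kN, tensile.
σ_{magnesium alloy} = P / A = 158100 / 2350 = 67.28 MPa.

σ ≈ 67.3 MPa (tensile)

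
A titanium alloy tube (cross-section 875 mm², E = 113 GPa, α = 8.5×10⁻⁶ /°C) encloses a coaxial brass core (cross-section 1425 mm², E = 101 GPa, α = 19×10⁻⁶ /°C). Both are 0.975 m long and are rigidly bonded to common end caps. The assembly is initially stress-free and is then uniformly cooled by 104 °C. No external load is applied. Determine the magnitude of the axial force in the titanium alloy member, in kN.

The brass has the larger α, so on cooling it would change length more than the titanium alloy if both were free. The rigid plates force a common final length, so the brass is put into tension and the titanium alloy into compression, with equal and opposite forces P (no external load).
Equating the net (thermal + elastic) strains gives |α₁ − α₂|·ΔT = P·[1/(A₁E₁) + 1/(A₂E₂)].
|α₁ − α₂|·ΔT = 10.5×10⁻⁶ × 104 = 0.001092.
1/(A₁E₁) + 1/(A₂E₂) = 1/(875×113×10³) + 1/(1425×101×10³) = 1.706×10⁻⁸ N⁻¹.
So P = 0.001092 / 1.706×10⁻⁸ = 64 kN.

P ≈ 64 kN (compressive in the titanium alloy)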